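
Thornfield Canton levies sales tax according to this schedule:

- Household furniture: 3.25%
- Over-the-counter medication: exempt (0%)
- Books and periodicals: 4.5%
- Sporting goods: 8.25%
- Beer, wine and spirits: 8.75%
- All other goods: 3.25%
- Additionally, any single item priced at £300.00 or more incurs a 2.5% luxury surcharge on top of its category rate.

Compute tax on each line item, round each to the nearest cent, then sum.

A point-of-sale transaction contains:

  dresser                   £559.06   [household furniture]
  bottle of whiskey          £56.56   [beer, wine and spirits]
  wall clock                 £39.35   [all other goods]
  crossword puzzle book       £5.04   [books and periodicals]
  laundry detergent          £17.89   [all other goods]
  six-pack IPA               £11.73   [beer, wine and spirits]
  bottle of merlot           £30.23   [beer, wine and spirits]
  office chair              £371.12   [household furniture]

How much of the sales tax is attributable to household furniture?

£53.49

Dresser £559.06: household furniture → 3.25% + 2.5% surcharge = 5.75% → £32.15
Office chair £371.12: household furniture → 3.25% + 2.5% surcharge = 5.75% → £21.34
Tax on household furniture = £32.15 + £21.34 = £53.49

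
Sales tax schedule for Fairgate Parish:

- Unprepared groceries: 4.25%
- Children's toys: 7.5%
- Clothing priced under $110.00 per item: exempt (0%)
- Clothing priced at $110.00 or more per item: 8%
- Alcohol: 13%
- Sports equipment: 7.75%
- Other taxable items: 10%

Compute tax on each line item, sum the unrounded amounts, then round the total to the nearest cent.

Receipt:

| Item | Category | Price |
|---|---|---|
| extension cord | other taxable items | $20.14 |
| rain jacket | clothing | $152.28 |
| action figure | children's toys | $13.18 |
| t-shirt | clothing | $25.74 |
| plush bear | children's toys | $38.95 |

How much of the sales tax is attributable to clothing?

$12.18

Rain jacket $152.28: clothing, $110.00 or more → 8% → $12.1824
T-shirt $25.74: clothing, under $110.00 → 0% → $0.00
Tax on clothing: unrounded sum = $12.1824 → $12.18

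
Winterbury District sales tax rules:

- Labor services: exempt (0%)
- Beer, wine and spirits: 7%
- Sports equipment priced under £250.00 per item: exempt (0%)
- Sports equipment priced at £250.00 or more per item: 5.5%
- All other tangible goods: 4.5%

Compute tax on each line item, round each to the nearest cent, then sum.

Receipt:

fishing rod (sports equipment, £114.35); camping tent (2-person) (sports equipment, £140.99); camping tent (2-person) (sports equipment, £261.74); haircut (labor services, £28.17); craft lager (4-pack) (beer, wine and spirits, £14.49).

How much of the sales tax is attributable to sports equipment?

Fishing rod £114.35: sports equipment, under £250.00 → 0% → £0.00
Camping tent (2-person) £140.99: sports equipment, under £250.00 → 0% → £0.00
Camping tent (2-person) £261.74: sports equipment, £250.00 or more → 5.5% → £14.40
Tax on sports equipment = £0.00 + £0.00 + £14.40 = £14.40

£14.40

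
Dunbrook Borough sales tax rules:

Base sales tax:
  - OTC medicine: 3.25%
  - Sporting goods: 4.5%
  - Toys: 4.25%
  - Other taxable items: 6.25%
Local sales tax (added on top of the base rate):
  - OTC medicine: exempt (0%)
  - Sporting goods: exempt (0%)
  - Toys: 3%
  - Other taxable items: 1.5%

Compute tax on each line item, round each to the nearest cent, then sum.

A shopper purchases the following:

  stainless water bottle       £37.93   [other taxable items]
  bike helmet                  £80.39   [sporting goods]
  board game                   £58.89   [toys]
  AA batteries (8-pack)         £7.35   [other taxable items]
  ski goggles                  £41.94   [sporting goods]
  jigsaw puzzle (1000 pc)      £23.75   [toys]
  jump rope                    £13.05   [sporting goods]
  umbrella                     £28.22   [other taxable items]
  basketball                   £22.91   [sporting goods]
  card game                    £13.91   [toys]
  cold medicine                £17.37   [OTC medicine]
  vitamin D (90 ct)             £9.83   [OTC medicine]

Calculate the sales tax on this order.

Stainless water bottle £37.93: other taxable items → 6.25% + 1.5% local = 7.75% → £2.94
Bike helmet £80.39: sporting goods → 4.5% + 0% local = 4.5% → £3.62
Board game £58.89: toys → 4.25% + 3% local = 7.25% → £4.27
AA batteries (8-pack) £7.35: other taxable items → 6.25% + 1.5% local = 7.75% → £0.57
Ski goggles £41.94: sporting goods → 4.5% + 0% local = 4.5% → £1.89
Jigsaw puzzle (1000 pc) £23.75: toys → 4.25% + 3% local = 7.25% → £1.72
Jump rope £13.05: sporting goods → 4.5% + 0% local = 4.5% → £0.59
Umbrella £28.22: other taxable items → 6.25% + 1.5% local = 7.75% → £2.19
Basketball £22.91: sporting goods → 4.5% + 0% local = 4.5% → £1.03
Card game £13.91: toys → 4.25% + 3% local = 7.25% → £1.01
Cold medicine £17.37: OTC medicine → 3.25% + 0% local = 3.25% → £0.56
Vitamin D (90 ct) £9.83: OTC medicine → 3.25% + 0% local = 3.25% → £0.32
Total tax = £2.94 + £3.62 + £4.27 + £0.57 + £1.89 + £1.72 + £0.59 + £2.19 + £1.03 + £1.01 + £0.56 + £0.32 = £20.71

£20.71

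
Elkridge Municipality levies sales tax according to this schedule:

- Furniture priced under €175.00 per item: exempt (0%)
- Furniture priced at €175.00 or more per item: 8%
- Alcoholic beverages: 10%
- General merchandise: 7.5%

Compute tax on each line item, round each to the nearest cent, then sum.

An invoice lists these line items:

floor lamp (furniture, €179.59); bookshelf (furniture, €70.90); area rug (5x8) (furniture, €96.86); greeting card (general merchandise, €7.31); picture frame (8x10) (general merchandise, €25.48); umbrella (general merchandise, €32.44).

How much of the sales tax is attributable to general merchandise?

Greeting card €7.31: general merchandise → 7.5% → €0.55
Picture frame (8x10) €25.48: general merchandise → 7.5% → €1.91
Umbrella €32.44: general merchandise → 7.5% → €2.43
Tax on general merchandise = €0.55 + €1.91 + €2.43 = €4.89

€4.89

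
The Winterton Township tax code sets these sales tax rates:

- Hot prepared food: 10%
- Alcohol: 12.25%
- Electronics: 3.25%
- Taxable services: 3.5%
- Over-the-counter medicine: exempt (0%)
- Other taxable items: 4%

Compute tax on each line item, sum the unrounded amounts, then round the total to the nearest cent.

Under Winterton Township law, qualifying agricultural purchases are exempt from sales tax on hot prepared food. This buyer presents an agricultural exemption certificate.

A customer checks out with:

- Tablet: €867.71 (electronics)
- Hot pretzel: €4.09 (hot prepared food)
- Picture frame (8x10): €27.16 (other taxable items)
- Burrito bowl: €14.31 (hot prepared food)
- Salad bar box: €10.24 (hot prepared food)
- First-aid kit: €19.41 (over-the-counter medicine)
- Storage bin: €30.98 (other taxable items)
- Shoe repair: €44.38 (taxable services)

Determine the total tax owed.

€32.08

Tablet €867.71: electronics → 3.25% → €28.200575
Hot pretzel €4.09: hot prepared food, buyer-exempt → 0% → €0.00
Picture frame (8x10) €27.16: other taxable items → 4% → €1.0864
Burrito bowl €14.31: hot prepared food, buyer-exempt → 0% → €0.00
Salad bar box €10.24: hot prepared food, buyer-exempt → 0% → €0.00
First-aid kit €19.41: over-the-counter medicine → 0% → €0.00
Storage bin €30.98: other taxable items → 4% → €1.2392
Shoe repair €44.38: taxable services → 3.5% → €1.5533
Unrounded tax sum = €32.079475 → €32.08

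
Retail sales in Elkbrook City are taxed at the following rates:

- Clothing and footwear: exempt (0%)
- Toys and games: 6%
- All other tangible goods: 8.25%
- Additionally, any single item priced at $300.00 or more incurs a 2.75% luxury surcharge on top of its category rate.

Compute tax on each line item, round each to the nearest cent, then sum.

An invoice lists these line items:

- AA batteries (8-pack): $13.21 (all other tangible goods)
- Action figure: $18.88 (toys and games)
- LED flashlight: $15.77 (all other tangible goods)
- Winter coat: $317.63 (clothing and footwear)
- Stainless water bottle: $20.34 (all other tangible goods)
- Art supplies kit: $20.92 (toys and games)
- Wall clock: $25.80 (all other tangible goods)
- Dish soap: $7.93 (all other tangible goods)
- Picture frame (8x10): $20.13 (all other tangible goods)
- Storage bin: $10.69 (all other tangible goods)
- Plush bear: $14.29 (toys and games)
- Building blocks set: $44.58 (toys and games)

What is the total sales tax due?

$24.04

AA batteries (8-pack) $13.21: all other tangible goods → 8.25% → $1.09
Action figure $18.88: toys and games → 6% → $1.13
LED flashlight $15.77: all other tangible goods → 8.25% → $1.30
Winter coat $317.63: clothing and footwear → 0% + 2.75% surcharge = 2.75% → $8.73
Stainless water bottle $20.34: all other tangible goods → 8.25% → $1.68
Art supplies kit $20.92: toys and games → 6% → $1.26
Wall clock $25.80: all other tangible goods → 8.25% → $2.13
Dish soap $7.93: all other tangible goods → 8.25% → $0.65
Picture frame (8x10) $20.13: all other tangible goods → 8.25% → $1.66
Storage bin $10.69: all other tangible goods → 8.25% → $0.88
Plush bear $14.29: toys and games → 6% → $0.86
Building blocks set $44.58: toys and games → 6% → $2.67
Total tax = $1.09 + $1.13 + $1.30 + $8.73 + $1.68 + $1.26 + $2.13 + $0.65 + $1.66 + $0.88 + $0.86 + $2.67 = $24.04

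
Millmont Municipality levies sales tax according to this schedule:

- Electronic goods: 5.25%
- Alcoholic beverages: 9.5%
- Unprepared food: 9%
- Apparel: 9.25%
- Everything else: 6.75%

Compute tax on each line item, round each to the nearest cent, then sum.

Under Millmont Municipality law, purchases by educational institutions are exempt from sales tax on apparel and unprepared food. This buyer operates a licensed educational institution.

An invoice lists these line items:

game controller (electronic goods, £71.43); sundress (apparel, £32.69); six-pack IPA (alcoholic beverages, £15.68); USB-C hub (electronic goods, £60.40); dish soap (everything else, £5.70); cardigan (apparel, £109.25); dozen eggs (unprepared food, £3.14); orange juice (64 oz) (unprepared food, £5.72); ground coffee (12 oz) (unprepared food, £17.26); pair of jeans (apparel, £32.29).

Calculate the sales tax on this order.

£8.79

Game controller £71.43: electronic goods → 5.25% → £3.75
Sundress £32.69: apparel, buyer-exempt → 0% → £0.00
Six-pack IPA £15.68: alcoholic beverages → 9.5% → £1.49
USB-C hub £60.40: electronic goods → 5.25% → £3.17
Dish soap £5.70: everything else → 6.75% → £0.38
Cardigan £109.25: apparel, buyer-exempt → 0% → £0.00
Dozen eggs £3.14: unprepared food, buyer-exempt → 0% → £0.00
Orange juice (64 oz) £5.72: unprepared food, buyer-exempt → 0% → £0.00
Ground coffee (12 oz) £17.26: unprepared food, buyer-exempt → 0% → £0.00
Pair of jeans £32.29: apparel, buyer-exempt → 0% → £0.00
Total tax = £3.75 + £1.49 + £3.17 + £0.38 = £8.79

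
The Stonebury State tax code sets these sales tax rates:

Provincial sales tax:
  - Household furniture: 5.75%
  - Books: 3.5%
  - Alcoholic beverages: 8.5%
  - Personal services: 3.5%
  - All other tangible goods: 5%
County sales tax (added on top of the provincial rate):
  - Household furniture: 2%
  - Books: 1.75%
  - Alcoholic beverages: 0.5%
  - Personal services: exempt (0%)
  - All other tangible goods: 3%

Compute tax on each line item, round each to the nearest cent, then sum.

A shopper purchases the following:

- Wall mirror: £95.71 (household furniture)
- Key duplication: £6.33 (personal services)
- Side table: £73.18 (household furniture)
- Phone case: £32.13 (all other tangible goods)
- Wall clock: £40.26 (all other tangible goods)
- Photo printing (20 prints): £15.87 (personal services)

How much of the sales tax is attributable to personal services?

£0.78

Key duplication £6.33: personal services → 3.5% + 0% county = 3.5% → £0.22
Photo printing (20 prints) £15.87: personal services → 3.5% + 0% county = 3.5% → £0.56
Tax on personal services = £0.22 + £0.56 = £0.78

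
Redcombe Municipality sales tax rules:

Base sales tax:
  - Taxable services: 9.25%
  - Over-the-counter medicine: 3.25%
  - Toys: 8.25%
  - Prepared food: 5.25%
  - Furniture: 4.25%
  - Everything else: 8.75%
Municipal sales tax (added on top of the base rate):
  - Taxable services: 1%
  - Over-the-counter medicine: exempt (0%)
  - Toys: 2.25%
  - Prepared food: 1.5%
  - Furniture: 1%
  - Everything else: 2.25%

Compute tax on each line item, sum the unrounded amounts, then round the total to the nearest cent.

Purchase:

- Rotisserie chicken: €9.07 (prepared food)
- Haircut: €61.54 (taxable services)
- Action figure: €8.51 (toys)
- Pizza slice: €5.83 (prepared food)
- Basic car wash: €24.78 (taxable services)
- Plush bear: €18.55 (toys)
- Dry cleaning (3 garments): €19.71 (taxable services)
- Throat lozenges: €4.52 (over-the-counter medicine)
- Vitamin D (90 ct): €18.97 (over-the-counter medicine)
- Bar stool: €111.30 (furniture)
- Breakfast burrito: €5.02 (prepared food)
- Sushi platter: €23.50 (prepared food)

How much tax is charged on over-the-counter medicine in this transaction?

€0.76

Throat lozenges €4.52: over-the-counter medicine → 3.25% + 0% municipal = 3.25% → €0.1469
Vitamin D (90 ct) €18.97: over-the-counter medicine → 3.25% + 0% municipal = 3.25% → €0.616525
Tax on over-the-counter medicine: unrounded sum = €0.763425 → €0.76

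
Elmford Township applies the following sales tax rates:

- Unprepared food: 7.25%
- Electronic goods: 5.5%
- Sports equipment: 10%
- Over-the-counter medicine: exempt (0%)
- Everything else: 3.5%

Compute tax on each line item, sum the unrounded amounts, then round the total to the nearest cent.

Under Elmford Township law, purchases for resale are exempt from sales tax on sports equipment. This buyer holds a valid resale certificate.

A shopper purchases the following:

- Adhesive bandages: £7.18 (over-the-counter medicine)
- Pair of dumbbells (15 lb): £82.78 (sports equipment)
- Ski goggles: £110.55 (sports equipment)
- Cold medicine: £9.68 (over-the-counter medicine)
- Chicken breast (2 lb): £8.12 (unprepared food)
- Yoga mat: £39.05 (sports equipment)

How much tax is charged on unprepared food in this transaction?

Chicken breast (2 lb) £8.12: unprepared food → 7.25% → £0.5887
Tax on unprepared food: unrounded sum = £0.5887 → £0.59

£0.59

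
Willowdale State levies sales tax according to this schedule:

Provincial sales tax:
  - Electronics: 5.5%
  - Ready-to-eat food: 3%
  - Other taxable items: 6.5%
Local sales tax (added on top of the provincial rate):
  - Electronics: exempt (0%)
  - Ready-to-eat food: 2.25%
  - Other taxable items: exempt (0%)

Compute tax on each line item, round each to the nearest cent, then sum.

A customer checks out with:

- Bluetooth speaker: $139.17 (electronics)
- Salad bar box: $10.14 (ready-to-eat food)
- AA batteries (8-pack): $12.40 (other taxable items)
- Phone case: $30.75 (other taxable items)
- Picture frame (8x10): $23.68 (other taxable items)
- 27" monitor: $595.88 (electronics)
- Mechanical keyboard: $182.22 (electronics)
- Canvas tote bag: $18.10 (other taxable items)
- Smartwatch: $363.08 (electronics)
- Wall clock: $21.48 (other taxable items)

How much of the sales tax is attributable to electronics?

Bluetooth speaker $139.17: electronics → 5.5% + 0% local = 5.5% → $7.65
27" monitor $595.88: electronics → 5.5% + 0% local = 5.5% → $32.77
Mechanical keyboard $182.22: electronics → 5.5% + 0% local = 5.5% → $10.02
Smartwatch $363.08: electronics → 5.5% + 0% local = 5.5% → $19.97
Tax on electronics = $7.65 + $32.77 + $10.02 + $19.97 = $70.41

$70.41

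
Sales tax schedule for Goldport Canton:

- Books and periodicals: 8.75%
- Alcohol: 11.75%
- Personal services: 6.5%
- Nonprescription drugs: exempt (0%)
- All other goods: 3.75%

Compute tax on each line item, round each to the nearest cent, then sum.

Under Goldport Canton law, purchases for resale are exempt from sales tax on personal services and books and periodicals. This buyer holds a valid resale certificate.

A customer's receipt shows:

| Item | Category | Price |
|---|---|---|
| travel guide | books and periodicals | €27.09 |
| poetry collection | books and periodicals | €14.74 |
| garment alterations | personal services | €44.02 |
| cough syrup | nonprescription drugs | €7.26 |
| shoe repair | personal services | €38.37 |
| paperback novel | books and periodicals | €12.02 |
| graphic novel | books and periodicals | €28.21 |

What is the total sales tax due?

€0.00

Travel guide €27.09: books and periodicals, buyer-exempt → 0% → €0.00
Poetry collection €14.74: books and periodicals, buyer-exempt → 0% → €0.00
Garment alterations €44.02: personal services, buyer-exempt → 0% → €0.00
Cough syrup €7.26: nonprescription drugs → 0% → €0.00
Shoe repair €38.37: personal services, buyer-exempt → 0% → €0.00
Paperback novel €12.02: books and periodicals, buyer-exempt → 0% → €0.00
Graphic novel €28.21: books and periodicals, buyer-exempt → 0% → €0.00
Total tax = €0.00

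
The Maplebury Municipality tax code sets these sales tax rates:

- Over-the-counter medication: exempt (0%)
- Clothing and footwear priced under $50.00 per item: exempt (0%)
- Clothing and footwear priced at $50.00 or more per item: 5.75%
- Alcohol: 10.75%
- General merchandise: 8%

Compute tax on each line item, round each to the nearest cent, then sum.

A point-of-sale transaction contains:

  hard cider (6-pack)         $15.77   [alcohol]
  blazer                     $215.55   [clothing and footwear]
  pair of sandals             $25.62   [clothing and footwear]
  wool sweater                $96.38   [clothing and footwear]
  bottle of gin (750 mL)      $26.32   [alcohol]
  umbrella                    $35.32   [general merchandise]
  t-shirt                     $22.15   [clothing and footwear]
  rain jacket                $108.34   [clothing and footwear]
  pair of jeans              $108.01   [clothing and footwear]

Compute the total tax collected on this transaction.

$37.73

Hard cider (6-pack) $15.77: alcohol → 10.75% → $1.70
Blazer $215.55: clothing and footwear, $50.00 or more → 5.75% → $12.39
Pair of sandals $25.62: clothing and footwear, under $50.00 → 0% → $0.00
Wool sweater $96.38: clothing and footwear, $50.00 or more → 5.75% → $5.54
Bottle of gin (750 mL) $26.32: alcohol → 10.75% → $2.83
Umbrella $35.32: general merchandise → 8% → $2.83
T-shirt $22.15: clothing and footwear, under $50.00 → 0% → $0.00
Rain jacket $108.34: clothing and footwear, $50.00 or more → 5.75% → $6.23
Pair of jeans $108.01: clothing and footwear, $50.00 or more → 5.75% → $6.21
Total tax = $1.70 + $12.39 + $5.54 + $2.83 + $2.83 + $6.23 + $6.21 = $37.73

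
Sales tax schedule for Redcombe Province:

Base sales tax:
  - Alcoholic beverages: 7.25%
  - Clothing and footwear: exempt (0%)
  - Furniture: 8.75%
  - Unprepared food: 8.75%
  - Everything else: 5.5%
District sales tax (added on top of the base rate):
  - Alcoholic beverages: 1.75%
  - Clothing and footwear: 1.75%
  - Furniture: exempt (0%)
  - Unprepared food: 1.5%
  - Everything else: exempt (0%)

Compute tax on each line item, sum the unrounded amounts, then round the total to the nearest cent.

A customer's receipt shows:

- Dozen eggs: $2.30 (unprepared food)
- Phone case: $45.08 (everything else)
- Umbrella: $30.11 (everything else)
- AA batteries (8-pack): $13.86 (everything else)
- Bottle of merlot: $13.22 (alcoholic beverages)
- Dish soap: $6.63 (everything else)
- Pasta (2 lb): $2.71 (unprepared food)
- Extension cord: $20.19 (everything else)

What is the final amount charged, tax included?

Dozen eggs $2.30: unprepared food → 8.75% + 1.5% district = 10.25% → $0.23575
Phone case $45.08: everything else → 5.5% + 0% district = 5.5% → $2.4794
Umbrella $30.11: everything else → 5.5% + 0% district = 5.5% → $1.65605
AA batteries (8-pack) $13.86: everything else → 5.5% + 0% district = 5.5% → $0.7623
Bottle of merlot $13.22: alcoholic beverages → 7.25% + 1.75% district = 9% → $1.1898
Dish soap $6.63: everything else → 5.5% + 0% district = 5.5% → $0.36465
Pasta (2 lb) $2.71: unprepared food → 8.75% + 1.5% district = 10.25% → $0.277775
Extension cord $20.19: everything else → 5.5% + 0% district = 5.5% → $1.11045
Subtotal = $134.10; unrounded tax = $8.076175 → $8.08; total due = $142.18

$142.18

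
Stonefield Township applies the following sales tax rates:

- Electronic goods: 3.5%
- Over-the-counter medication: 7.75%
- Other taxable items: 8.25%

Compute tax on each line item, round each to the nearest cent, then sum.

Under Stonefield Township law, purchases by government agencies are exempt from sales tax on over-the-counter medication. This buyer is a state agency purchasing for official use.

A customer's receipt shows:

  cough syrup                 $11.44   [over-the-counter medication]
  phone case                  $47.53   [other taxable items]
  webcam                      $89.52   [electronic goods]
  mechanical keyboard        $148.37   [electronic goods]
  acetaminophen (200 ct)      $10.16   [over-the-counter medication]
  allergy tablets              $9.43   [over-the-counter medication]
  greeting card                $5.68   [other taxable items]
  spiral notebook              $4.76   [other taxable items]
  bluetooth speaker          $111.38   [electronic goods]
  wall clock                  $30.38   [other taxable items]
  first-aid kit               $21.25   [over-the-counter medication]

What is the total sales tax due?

$19.51

Cough syrup $11.44: over-the-counter medication, buyer-exempt → 0% → $0.00
Phone case $47.53: other taxable items → 8.25% → $3.92
Webcam $89.52: electronic goods → 3.5% → $3.13
Mechanical keyboard $148.37: electronic goods → 3.5% → $5.19
Acetaminophen (200 ct) $10.16: over-the-counter medication, buyer-exempt → 0% → $0.00
Allergy tablets $9.43: over-the-counter medication, buyer-exempt → 0% → $0.00
Greeting card $5.68: other taxable items → 8.25% → $0.47
Spiral notebook $4.76: other taxable items → 8.25% → $0.39
Bluetooth speaker $111.38: electronic goods → 3.5% → $3.90
Wall clock $30.38: other taxable items → 8.25% → $2.51
First-aid kit $21.25: over-the-counter medication, buyer-exempt → 0% → $0.00
Total tax = $3.92 + $3.13 + $5.19 + $0.47 + $0.39 + $3.90 + $2.51 = $19.51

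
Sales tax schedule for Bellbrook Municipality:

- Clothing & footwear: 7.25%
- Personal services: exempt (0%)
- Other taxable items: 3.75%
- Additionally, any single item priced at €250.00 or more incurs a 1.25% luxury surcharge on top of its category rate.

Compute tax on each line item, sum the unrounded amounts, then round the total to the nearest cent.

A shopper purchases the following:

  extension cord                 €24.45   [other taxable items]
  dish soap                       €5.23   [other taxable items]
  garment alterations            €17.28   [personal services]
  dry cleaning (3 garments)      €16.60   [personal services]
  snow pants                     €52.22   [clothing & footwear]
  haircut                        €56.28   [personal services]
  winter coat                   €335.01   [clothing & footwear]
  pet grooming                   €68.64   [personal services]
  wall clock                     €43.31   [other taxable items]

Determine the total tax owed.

Extension cord €24.45: other taxable items → 3.75% → €0.916875
Dish soap €5.23: other taxable items → 3.75% → €0.196125
Garment alterations €17.28: personal services → 0% → €0.00
Dry cleaning (3 garments) €16.60: personal services → 0% → €0.00
Snow pants €52.22: clothing & footwear → 7.25% → €3.78595
Haircut €56.28: personal services → 0% → €0.00
Winter coat €335.01: clothing & footwear → 7.25% + 1.25% surcharge = 8.5% → €28.47585
Pet grooming €68.64: personal services → 0% → €0.00
Wall clock €43.31: other taxable items → 3.75% → €1.624125
Unrounded tax sum = €34.998925 → €35.00

€35.00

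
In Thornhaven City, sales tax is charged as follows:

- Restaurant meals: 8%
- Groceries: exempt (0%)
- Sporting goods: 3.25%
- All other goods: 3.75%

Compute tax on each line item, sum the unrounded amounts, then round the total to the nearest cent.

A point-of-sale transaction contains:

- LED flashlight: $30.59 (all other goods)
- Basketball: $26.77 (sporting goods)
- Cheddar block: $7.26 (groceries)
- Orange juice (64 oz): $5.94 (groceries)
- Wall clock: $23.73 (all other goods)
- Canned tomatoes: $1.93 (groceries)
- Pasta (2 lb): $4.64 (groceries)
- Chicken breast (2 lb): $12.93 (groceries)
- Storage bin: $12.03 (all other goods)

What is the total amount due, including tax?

LED flashlight $30.59: all other goods → 3.75% → $1.147125
Basketball $26.77: sporting goods → 3.25% → $0.870025
Cheddar block $7.26: groceries → 0% → $0.00
Orange juice (64 oz) $5.94: groceries → 0% → $0.00
Wall clock $23.73: all other goods → 3.75% → $0.889875
Canned tomatoes $1.93: groceries → 0% → $0.00
Pasta (2 lb) $4.64: groceries → 0% → $0.00
Chicken breast (2 lb) $12.93: groceries → 0% → $0.00
Storage bin $12.03: all other goods → 3.75% → $0.451125
Subtotal = $125.82; unrounded tax = $3.35815 → $3.36; total due = $129.18

$129.18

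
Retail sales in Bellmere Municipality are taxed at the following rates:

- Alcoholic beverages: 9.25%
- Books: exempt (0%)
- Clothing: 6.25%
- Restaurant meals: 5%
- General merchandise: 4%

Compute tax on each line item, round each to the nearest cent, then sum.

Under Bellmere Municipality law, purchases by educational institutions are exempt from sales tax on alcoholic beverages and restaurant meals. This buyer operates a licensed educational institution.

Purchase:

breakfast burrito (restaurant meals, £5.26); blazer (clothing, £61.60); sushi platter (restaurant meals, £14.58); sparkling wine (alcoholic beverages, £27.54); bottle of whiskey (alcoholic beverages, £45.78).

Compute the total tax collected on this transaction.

£3.85

Breakfast burrito £5.26: restaurant meals, buyer-exempt → 0% → £0.00
Blazer £61.60: clothing → 6.25% → £3.85
Sushi platter £14.58: restaurant meals, buyer-exempt → 0% → £0.00
Sparkling wine £27.54: alcoholic beverages, buyer-exempt → 0% → £0.00
Bottle of whiskey £45.78: alcoholic beverages, buyer-exempt → 0% → £0.00
Total tax = £3.85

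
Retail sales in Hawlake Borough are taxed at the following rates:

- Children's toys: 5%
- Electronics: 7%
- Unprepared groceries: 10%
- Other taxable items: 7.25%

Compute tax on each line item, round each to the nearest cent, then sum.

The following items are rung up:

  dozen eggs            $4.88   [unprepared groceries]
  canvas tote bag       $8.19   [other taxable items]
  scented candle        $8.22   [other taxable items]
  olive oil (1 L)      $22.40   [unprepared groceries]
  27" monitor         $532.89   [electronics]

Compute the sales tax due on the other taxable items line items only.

$1.19

Canvas tote bag $8.19: other taxable items → 7.25% → $0.59
Scented candle $8.22: other taxable items → 7.25% → $0.60
Tax on other taxable items = $0.59 + $0.60 = $1.19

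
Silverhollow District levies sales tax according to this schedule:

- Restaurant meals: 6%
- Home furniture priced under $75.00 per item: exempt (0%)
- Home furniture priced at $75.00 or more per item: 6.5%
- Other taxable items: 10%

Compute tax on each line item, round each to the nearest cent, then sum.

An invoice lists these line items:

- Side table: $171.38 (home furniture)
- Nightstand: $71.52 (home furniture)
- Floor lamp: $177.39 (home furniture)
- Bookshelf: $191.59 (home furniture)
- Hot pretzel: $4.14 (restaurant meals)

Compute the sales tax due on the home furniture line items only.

Side table $171.38: home furniture, $75.00 or more → 6.5% → $11.14
Nightstand $71.52: home furniture, under $75.00 → 0% → $0.00
Floor lamp $177.39: home furniture, $75.00 or more → 6.5% → $11.53
Bookshelf $191.59: home furniture, $75.00 or more → 6.5% → $12.45
Tax on home furniture = $11.14 + $0.00 + $11.53 + $12.45 = $35.12

$35.12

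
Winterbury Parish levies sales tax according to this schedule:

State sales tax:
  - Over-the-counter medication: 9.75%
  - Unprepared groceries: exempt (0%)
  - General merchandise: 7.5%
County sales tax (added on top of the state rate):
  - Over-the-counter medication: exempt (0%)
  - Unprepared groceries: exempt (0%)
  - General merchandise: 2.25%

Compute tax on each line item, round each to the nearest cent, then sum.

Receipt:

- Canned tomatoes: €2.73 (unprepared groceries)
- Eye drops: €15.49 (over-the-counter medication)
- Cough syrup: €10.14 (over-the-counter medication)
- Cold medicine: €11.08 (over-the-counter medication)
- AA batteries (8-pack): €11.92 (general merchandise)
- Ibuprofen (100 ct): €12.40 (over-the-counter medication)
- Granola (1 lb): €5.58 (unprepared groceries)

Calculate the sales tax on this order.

€5.95

Canned tomatoes €2.73: unprepared groceries → 0% + 0% county = 0% → €0.00
Eye drops €15.49: over-the-counter medication → 9.75% + 0% county = 9.75% → €1.51
Cough syrup €10.14: over-the-counter medication → 9.75% + 0% county = 9.75% → €0.99
Cold medicine €11.08: over-the-counter medication → 9.75% + 0% county = 9.75% → €1.08
AA batteries (8-pack) €11.92: general merchandise → 7.5% + 2.25% county = 9.75% → €1.16
Ibuprofen (100 ct) €12.40: over-the-counter medication → 9.75% + 0% county = 9.75% → €1.21
Granola (1 lb) €5.58: unprepared groceries → 0% + 0% county = 0% → €0.00
Total tax = €1.51 + €0.99 + €1.08 + €1.16 + €1.21 = €5.95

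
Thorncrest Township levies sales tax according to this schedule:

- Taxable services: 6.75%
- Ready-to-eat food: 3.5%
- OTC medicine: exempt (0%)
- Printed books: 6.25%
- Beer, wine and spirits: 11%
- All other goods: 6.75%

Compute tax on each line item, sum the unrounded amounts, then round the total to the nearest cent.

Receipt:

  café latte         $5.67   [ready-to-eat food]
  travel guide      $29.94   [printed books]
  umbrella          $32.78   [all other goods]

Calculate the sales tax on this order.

$4.28

Café latte $5.67: ready-to-eat food → 3.5% → $0.19845
Travel guide $29.94: printed books → 6.25% → $1.87125
Umbrella $32.78: all other goods → 6.75% → $2.21265
Unrounded tax sum = $4.28235 → $4.28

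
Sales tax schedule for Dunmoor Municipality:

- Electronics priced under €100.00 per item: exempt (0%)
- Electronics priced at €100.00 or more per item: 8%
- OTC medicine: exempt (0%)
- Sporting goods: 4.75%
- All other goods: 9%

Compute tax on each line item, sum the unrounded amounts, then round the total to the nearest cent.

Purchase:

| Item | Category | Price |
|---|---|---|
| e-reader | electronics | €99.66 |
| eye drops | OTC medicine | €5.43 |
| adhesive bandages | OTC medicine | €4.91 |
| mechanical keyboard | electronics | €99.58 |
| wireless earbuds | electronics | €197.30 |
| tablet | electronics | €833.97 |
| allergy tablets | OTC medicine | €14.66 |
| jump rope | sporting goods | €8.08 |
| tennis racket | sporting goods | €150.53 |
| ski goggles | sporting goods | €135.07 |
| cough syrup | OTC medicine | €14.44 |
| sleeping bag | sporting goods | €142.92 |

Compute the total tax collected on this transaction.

E-reader €99.66: electronics, under €100.00 → 0% → €0.00
Eye drops €5.43: OTC medicine → 0% → €0.00
Adhesive bandages €4.91: OTC medicine → 0% → €0.00
Mechanical keyboard €99.58: electronics, under €100.00 → 0% → €0.00
Wireless earbuds €197.30: electronics, €100.00 or more → 8% → €15.784
Tablet €833.97: electronics, €100.00 or more → 8% → €66.7176
Allergy tablets €14.66: OTC medicine → 0% → €0.00
Jump rope €8.08: sporting goods → 4.75% → €0.3838
Tennis racket €150.53: sporting goods → 4.75% → €7.150175
Ski goggles €135.07: sporting goods → 4.75% → €6.415825
Cough syrup €14.44: OTC medicine → 0% → €0.00
Sleeping bag €142.92: sporting goods → 4.75% → €6.7887
Unrounded tax sum = €103.2401 → €103.24

€103.24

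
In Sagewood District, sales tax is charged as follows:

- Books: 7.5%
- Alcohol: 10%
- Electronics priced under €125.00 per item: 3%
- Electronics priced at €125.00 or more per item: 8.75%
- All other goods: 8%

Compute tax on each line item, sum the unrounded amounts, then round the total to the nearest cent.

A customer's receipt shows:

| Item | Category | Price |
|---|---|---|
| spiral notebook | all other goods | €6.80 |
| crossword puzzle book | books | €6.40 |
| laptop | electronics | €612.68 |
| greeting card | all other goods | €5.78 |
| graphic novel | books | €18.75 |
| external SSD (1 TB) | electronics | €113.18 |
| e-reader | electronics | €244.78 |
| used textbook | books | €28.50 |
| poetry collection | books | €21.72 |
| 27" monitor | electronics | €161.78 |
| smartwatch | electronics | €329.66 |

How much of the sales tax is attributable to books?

€5.65

Crossword puzzle book €6.40: books → 7.5% → €0.48
Graphic novel €18.75: books → 7.5% → €1.40625
Used textbook €28.50: books → 7.5% → €2.1375
Poetry collection €21.72: books → 7.5% → €1.629
Tax on books: unrounded sum = €5.65275 → €5.65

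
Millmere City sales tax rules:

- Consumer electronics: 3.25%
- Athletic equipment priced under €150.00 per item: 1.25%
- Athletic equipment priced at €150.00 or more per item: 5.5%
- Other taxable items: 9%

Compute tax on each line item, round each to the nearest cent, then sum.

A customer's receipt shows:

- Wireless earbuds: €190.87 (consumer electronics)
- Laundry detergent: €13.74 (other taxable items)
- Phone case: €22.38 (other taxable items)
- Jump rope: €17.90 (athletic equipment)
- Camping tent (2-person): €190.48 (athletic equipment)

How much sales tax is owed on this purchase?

€20.15

Wireless earbuds €190.87: consumer electronics → 3.25% → €6.20
Laundry detergent €13.74: other taxable items → 9% → €1.24
Phone case €22.38: other taxable items → 9% → €2.01
Jump rope €17.90: athletic equipment, under €150.00 → 1.25% → €0.22
Camping tent (2-person) €190.48: athletic equipment, €150.00 or more → 5.5% → €10.48
Total tax = €6.20 + €1.24 + €2.01 + €0.22 + €10.48 = €20.15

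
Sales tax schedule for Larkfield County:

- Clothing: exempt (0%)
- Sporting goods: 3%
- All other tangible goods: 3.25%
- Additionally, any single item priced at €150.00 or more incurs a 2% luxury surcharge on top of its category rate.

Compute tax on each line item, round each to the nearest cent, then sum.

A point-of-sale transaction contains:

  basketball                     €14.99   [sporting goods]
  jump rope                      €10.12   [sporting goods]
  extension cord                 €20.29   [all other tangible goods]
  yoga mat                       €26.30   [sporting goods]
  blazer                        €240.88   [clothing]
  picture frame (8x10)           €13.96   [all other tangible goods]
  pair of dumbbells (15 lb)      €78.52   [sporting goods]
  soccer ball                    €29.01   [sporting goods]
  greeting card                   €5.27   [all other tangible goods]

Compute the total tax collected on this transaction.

€10.87

Basketball €14.99: sporting goods → 3% → €0.45
Jump rope €10.12: sporting goods → 3% → €0.30
Extension cord €20.29: all other tangible goods → 3.25% → €0.66
Yoga mat €26.30: sporting goods → 3% → €0.79
Blazer €240.88: clothing → 0% + 2% surcharge = 2% → €4.82
Picture frame (8x10) €13.96: all other tangible goods → 3.25% → €0.45
Pair of dumbbells (15 lb) €78.52: sporting goods → 3% → €2.36
Soccer ball €29.01: sporting goods → 3% → €0.87
Greeting card €5.27: all other tangible goods → 3.25% → €0.17
Total tax = €0.45 + €0.30 + €0.66 + €0.79 + €4.82 + €0.45 + €2.36 + €0.87 + €0.17 = €10.87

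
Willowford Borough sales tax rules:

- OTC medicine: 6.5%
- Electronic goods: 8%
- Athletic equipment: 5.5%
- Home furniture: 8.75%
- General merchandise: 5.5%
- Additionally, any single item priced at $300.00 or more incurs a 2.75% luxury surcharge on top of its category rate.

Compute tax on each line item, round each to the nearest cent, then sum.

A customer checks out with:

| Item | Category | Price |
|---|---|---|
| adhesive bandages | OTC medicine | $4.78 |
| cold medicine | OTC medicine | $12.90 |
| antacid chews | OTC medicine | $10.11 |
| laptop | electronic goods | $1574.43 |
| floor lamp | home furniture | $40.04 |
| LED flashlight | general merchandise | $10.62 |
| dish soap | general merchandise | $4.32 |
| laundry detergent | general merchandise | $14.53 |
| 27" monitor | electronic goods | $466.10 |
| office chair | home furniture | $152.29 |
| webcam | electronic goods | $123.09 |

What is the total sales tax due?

Adhesive bandages $4.78: OTC medicine → 6.5% → $0.31
Cold medicine $12.90: OTC medicine → 6.5% → $0.84
Antacid chews $10.11: OTC medicine → 6.5% → $0.66
Laptop $1574.43: electronic goods → 8% + 2.75% surcharge = 10.75% → $169.25
Floor lamp $40.04: home furniture → 8.75% → $3.50
LED flashlight $10.62: general merchandise → 5.5% → $0.58
Dish soap $4.32: general merchandise → 5.5% → $0.24
Laundry detergent $14.53: general merchandise → 5.5% → $0.80
27" monitor $466.10: electronic goods → 8% + 2.75% surcharge = 10.75% → $50.11
Office chair $152.29: home furniture → 8.75% → $13.33
Webcam $123.09: electronic goods → 8% → $9.85
Total tax = $0.31 + $0.84 + $0.66 + $169.25 + $3.50 + $0.58 + $0.24 + $0.80 + $50.11 + $13.33 + $9.85 = $249.47

$249.47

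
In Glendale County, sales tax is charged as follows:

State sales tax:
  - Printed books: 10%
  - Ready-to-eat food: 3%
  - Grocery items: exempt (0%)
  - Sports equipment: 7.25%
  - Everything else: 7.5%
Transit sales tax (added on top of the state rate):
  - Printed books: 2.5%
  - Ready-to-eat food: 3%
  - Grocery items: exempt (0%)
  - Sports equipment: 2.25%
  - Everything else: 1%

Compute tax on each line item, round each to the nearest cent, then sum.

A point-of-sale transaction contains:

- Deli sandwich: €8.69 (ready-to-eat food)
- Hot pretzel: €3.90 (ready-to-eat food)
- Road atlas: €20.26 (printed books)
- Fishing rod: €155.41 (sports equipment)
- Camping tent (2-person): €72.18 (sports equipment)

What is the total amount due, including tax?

Deli sandwich €8.69: ready-to-eat food → 3% + 3% transit = 6% → €0.52
Hot pretzel €3.90: ready-to-eat food → 3% + 3% transit = 6% → €0.23
Road atlas €20.26: printed books → 10% + 2.5% transit = 12.5% → €2.53
Fishing rod €155.41: sports equipment → 7.25% + 2.25% transit = 9.5% → €14.76
Camping tent (2-person) €72.18: sports equipment → 7.25% + 2.25% transit = 9.5% → €6.86
Subtotal = €260.44; tax = €24.90; total due = €285.34

€285.34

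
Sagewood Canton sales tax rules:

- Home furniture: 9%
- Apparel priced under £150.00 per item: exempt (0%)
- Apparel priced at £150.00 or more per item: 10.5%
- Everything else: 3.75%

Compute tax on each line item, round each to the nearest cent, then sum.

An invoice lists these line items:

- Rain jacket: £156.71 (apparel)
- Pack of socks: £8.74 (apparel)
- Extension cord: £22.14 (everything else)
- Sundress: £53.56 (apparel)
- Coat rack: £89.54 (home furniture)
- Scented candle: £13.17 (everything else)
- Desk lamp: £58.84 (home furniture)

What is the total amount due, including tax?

£433.83

Rain jacket £156.71: apparel, £150.00 or more → 10.5% → £16.45
Pack of socks £8.74: apparel, under £150.00 → 0% → £0.00
Extension cord £22.14: everything else → 3.75% → £0.83
Sundress £53.56: apparel, under £150.00 → 0% → £0.00
Coat rack £89.54: home furniture → 9% → £8.06
Scented candle £13.17: everything else → 3.75% → £0.49
Desk lamp £58.84: home furniture → 9% → £5.30
Subtotal = £402.70; tax = £31.13; total due = £433.83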